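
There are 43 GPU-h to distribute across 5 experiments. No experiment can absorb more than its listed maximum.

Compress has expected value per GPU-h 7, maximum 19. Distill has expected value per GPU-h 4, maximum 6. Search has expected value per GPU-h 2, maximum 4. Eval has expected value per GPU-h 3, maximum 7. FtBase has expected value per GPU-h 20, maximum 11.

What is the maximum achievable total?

398

Highest expected value per GPU-h first: FtBase 20 > Compress 7 > Distill 4 > Eval 3 > Search 2.
FtBase: +11 to 11 (cap) → 32 left.
Compress: +19 to 19 (cap) → 13 left.
Give Distill 6 to hit its cap of 6 → 7 left.
Eval takes 7 to reach its cap of 7 → 0 left.
Total = 7×19 + 4×6 + 3×7 + 20×11 = 398.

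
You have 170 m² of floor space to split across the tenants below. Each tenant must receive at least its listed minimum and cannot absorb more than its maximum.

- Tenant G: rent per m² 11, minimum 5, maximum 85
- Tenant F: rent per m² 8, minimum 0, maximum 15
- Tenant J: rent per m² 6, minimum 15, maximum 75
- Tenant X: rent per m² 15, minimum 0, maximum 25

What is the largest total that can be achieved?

Meeting every minimum uses 5+0+15+0 = 20 m², leaving 150.
Rank by rent per m²: Tenant X 15 > Tenant G 11 > Tenant F 8 > Tenant J 6.
Tenant X: +25 to 25 (cap) ; 125 left.
Give Tenant G 80 more to hit its cap of 85 ; 45 left.
Tenant F takes 15 more to reach its cap of 15 ; 30 left.
Only 30 left; Tenant J takes them to reach 45.
Total = 11×85 + 8×15 + 6×45 + 15×25 = 1700.

1700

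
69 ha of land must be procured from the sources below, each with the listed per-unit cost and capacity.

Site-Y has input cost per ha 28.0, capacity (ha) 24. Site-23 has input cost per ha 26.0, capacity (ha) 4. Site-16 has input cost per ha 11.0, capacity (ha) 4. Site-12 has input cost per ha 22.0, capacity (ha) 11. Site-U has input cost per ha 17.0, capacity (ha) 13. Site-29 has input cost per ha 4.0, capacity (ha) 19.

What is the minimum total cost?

Cheapest first:
Site-29 at 4.0: take all 19 ha — 50 still needed.
Take 4 from Site-16 at 11.0 — need 46 more.
Site-U at 17.0: take all 13 ha — 33 still needed.
Take 11 from Site-12 at 22.0 — need 22 more.
Take 4 from Site-23 at 26.0 — need 18 more.
Take 18 from Site-Y at 28.0 to finish.
Cost = 19×4.0 + 4×11.0 + 13×17.0 + 11×22.0 + 4×26.0 + 18×28.0 = 1191.

1191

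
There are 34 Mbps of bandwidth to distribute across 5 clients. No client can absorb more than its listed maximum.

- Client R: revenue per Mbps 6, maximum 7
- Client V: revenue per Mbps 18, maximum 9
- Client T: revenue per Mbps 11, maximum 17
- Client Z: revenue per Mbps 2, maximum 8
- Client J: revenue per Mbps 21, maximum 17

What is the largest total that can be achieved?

Order the clients by revenue per Mbps: Client J 21 > Client V 18 > Client T 11 > Client R 6 > Client Z 2.
Client J takes 17 to reach its cap of 17 → 17 left.
Client V: +9 to 9 (cap) → 8 left.
Client T: +8 (room for 17) → 8. Pool exhausted.
Total = 18×9 + 11×8 + 21×17 = 607.

607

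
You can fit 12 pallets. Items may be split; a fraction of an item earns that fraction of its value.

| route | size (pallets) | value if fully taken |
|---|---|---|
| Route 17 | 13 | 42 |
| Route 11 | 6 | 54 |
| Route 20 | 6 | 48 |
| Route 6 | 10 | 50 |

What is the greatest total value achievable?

Rank by value-to-size ratio: Route 11 54/6≈9, Route 20 48/6≈8, Route 6 50/10≈5, Route 17 42/13≈3.23.
All 6 pallets of Route 11 fit (value 54) — 6 remain.
All 6 pallets of Route 20 fit (value 48) — 0 remain.
Total value = 102.

102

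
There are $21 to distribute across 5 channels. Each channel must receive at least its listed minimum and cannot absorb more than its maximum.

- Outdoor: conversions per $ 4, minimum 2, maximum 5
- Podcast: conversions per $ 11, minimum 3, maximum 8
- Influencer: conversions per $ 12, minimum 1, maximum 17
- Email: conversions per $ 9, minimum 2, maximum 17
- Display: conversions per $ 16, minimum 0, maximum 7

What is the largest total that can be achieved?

Meeting every minimum uses 2+3+1+2+0 = 8 $, leaving 13.
Highest conversions per $ first: Display 16 > Influencer 12 > Podcast 11 > Email 9 > Outdoor 4.
Give Display 7 more to hit its cap of 7 — 6 left.
Only 6 left; Influencer takes them to reach 7.
Total = 4×2 + 11×3 + 12×7 + 9×2 + 16×7 = 255.

255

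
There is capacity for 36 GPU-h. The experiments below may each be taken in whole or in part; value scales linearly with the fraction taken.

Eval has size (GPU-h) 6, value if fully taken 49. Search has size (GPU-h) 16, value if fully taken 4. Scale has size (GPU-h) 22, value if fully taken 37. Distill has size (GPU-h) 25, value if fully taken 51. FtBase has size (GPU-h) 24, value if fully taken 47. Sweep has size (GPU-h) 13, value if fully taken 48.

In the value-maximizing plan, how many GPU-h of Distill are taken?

17

Best value per unit of size first: Eval 49/6≈8.17, Sweep 48/13≈3.69, Distill 51/25≈2.04, FtBase 47/24≈1.96, Scale 37/22≈1.68, Search 4/16≈0.25.
All 6 GPU-h of Eval fit (value 49) ; 30 remain.
Sweep: take in full, 13 GPU-h for value 48 ; 17 left.
Fill the last 17 GPU-h with part of Distill: 17/25 of it earns 34.68.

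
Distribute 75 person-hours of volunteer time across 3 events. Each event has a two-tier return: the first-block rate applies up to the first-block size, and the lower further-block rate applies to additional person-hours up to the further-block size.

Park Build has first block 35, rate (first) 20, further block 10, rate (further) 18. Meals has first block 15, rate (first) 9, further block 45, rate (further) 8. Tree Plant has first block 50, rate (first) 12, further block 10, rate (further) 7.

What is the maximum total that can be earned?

Order all 6 blocks by rate: Park Build/tier1 20 > Park Build/tier2 18 > Tree Plant/tier1 12 > Meals/tier1 9 > Meals/tier2 8 > Tree Plant/tier2 7.
Park Build/tier1 (20): +35 → 40 left.
Park Build/tier2 (18): +10 → 30 left.
Tree Plant tier1 at 12: only 30 left, fill 30.
Total = 20×35 + 18×10 + 12×30 = 1240.

1240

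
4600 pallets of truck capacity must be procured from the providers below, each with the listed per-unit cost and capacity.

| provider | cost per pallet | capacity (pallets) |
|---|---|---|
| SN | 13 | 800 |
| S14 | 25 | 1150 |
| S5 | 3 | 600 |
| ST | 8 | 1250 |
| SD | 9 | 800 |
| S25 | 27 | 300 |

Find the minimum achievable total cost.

58150

Use providers in increasing cost order.
S5 (3): use full 600 → 4000 pallets to go.
Take 1250 from ST at 8 → need 2750 more.
SD (9): use full 800 → 1950 pallets to go.
Take 800 from SN at 13 → need 1150 more.
S14 (25): use full 1150 → 0 pallets to go.
S25: unused.
Cost = 600×3 + 1250×8 + 800×9 + 800×13 + 1150×25 = 58150.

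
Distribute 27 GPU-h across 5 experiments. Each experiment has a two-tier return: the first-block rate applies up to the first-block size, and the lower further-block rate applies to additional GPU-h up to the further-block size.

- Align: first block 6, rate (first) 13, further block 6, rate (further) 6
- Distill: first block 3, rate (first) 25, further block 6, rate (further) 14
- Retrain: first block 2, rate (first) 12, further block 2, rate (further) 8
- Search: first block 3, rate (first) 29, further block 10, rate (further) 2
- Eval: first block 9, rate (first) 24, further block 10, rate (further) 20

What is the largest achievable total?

Order all 10 blocks by rate: Search/tier1 29 > Distill/tier1 25 > Eval/tier1 24 > Eval/tier2 20 > Distill/tier2 14 > Align/tier1 13 > Retrain/tier1 12 > Retrain/tier2 8 > Align/tier2 6 > Search/tier2 2.
Fill Search tier1 block (3 at 29) — 24 left.
Fill Distill tier1 block (3 at 25) — 21 left.
Eval tier1 at 24: fill all 9 — 12 left.
Eval tier2 at 20: fill all 10 — 2 left.
2 remain; put them into Distill tier2 at 14.
Total = 29×3 + 25×3 + 24×9 + 20×10 + 14×2 = 606.

606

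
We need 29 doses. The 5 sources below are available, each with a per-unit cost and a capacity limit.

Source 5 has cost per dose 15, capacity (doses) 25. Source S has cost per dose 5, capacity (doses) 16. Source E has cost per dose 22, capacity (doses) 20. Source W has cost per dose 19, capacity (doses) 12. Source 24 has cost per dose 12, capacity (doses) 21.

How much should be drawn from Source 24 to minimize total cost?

Cheapest first:
Source S (5): use full 16 → 13 doses to go.
Take 13 from Source 24 at 12 to finish.
Source 5, Source W, Source E: unused.

13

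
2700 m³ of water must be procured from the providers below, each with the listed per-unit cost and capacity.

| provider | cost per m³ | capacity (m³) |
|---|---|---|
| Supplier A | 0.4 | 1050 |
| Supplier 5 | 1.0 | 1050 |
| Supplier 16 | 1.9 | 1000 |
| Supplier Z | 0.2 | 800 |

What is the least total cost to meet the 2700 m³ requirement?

1430

Cheapest first:
Take 800 from Supplier Z at 0.2 ; need 1900 more.
Supplier A (0.4): use full 1050 ; 850 m³ to go.
Supplier 5 at 1.0: take 850 of its 1050 ; requirement met.
Supplier 16: unused.
Cost = 800×0.2 + 1050×0.4 + 850×1.0 = 1430.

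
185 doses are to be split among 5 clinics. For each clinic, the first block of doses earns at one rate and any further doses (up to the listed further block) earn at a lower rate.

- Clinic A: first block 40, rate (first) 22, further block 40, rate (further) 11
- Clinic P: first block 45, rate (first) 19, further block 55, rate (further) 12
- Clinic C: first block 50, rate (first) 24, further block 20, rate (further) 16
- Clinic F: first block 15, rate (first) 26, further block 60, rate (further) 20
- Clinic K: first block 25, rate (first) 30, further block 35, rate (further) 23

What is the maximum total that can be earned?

4425

Treat each block as its own option and order by rate: Clinic K/tier1 30 > Clinic F/tier1 26 > Clinic C/tier1 24 > Clinic K/tier2 23 > Clinic A/tier1 22 > Clinic F/tier2 20 > Clinic P/tier1 19 > Clinic C/tier2 16 > Clinic P/tier2 12 > Clinic A/tier2 11.
Fill Clinic K tier1 block (25 at 30) ; 160 left.
Clinic F/tier1 (26): +15 ; 145 left.
Fill Clinic C tier1 block (50 at 24) ; 95 left.
Clinic K tier2 at 23: fill all 35 ; 60 left.
Clinic A tier1 at 22: fill all 40 ; 20 left.
Clinic F/tier2: +20 of 60 at 20; pool empty.
Total = 30×25 + 26×15 + 24×50 + 23×35 + 22×40 + 20×20 = 4425.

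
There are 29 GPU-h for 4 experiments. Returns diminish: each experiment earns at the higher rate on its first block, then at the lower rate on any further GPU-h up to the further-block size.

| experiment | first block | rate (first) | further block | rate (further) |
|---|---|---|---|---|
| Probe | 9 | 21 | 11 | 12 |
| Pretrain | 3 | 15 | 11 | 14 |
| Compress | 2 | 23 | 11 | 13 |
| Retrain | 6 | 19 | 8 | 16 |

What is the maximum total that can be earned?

536

Rank every tier by rate: Compress/first 23 > Probe/first 21 > Retrain/first 19 > Retrain/second 16 > Pretrain/first 15 > Pretrain/second 14 > Compress/second 13 > Probe/second 12.
Compress first at 23: fill all 2 → 27 left.
Probe/first (21): +9 → 18 left.
Retrain/first (19): +6 → 12 left.
Retrain second at 16: fill all 8 → 4 left.
Pretrain/first (15): +3 → 1 left.
Pretrain/second: +1 of 11 at 14; pool empty.
Total = 23×2 + 21×9 + 19×6 + 16×8 + 15×3 + 14×1 = 536.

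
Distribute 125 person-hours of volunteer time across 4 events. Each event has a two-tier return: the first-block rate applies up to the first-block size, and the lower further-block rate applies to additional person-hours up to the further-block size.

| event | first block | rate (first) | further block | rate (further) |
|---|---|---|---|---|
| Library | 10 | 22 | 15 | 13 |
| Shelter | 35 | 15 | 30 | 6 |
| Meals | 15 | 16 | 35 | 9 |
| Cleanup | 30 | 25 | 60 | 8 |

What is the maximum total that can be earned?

2110

Order all 8 blocks by rate: Cleanup/first 25 > Library/first 22 > Meals/first 16 > Shelter/first 15 > Library/second 13 > Meals/second 9 > Cleanup/second 8 > Shelter/second 6.
Fill Cleanup first block (30 at 25) — 95 left.
Library/first (22): +10 — 85 left.
Fill Meals first block (15 at 16) — 70 left.
Shelter/first (15): +35 — 35 left.
Library/second (13): +15 — 20 left.
Meals second at 9: only 20 left, fill 20.
Total = 25×30 + 22×10 + 16×15 + 15×35 + 13×15 + 9×20 = 2110.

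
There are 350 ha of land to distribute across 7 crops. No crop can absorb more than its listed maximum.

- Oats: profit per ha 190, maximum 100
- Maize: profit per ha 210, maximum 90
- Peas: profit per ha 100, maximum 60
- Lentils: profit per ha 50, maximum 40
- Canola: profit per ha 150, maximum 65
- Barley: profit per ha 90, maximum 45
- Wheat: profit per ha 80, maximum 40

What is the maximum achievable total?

56800

Highest profit per ha first: Maize 210 > Oats 190 > Canola 150 > Peas 100 > Barley 90 > Wheat 80 > Lentils 50.
Maize: +90 to 90 (cap) ; 260 left.
Give Oats 100 to hit its cap of 100 ; 160 left.
Canola: +65 to 65 (cap) ; 95 left.
Give Peas 60 to hit its cap of 60 ; 35 left.
Barley has room for 45 but only 35 remain, so it gets 35.
Total = 190×100 + 210×90 + 100×60 + 150×65 + 90×35 = 56800.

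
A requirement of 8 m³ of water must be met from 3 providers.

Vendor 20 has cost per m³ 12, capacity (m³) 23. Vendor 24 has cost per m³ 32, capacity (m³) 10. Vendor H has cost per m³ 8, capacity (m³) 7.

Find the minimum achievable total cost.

68

Fill from the cheapest provider first.
Vendor H at 8: take all 7 m³ → 1 still needed.
Take 1 from Vendor 20 at 12 to finish.
Vendor 24: unused.
Cost = 7×8 + 1×12 = 68.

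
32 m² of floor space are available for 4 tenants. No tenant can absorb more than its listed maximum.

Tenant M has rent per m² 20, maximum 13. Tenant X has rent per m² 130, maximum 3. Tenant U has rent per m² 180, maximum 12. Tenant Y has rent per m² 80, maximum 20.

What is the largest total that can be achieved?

Order the tenants by rent per m²: Tenant U 180 > Tenant X 130 > Tenant Y 80 > Tenant M 20.
Tenant U takes 12 to reach its cap of 12 ; 20 left.
Tenant X takes 3 to reach its cap of 3 ; 17 left.
Tenant Y: +17 (room for 20) → 17. Pool exhausted.
Total = 130×3 + 180×12 + 80×17 = 3910.

3910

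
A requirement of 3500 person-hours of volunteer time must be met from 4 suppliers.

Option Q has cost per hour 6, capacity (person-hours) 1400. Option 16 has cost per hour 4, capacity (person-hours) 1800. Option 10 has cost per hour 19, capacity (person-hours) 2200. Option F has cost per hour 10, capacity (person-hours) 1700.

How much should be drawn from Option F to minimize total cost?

300

Cheapest first:
Take 1800 from Option 16 at 4 ; need 1700 more.
Take 1400 from Option Q at 6 ; need 300 more.
Take 300 from Option F at 10 to finish.
Option 10: unused.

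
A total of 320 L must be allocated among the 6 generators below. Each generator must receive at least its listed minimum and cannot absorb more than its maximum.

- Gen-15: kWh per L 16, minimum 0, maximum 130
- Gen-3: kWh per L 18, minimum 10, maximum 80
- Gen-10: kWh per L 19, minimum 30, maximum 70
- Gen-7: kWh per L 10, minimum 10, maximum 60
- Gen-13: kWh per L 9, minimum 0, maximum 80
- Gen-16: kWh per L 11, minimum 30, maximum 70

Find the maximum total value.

5280

Meeting every minimum uses 0+10+30+10+0+30 = 80 L, leaving 240.
Rank by kWh per L: Gen-10 19 > Gen-3 18 > Gen-15 16 > Gen-16 11 > Gen-7 10 > Gen-13 9.
Gen-10: +40 to 70 (cap) — 200 left.
Give Gen-3 70 more to hit its cap of 80 — 130 left.
Gen-15: +130 to 130 (cap) — 0 left.
Total = 16×130 + 18×80 + 19×70 + 10×10 + 11×30 = 5280.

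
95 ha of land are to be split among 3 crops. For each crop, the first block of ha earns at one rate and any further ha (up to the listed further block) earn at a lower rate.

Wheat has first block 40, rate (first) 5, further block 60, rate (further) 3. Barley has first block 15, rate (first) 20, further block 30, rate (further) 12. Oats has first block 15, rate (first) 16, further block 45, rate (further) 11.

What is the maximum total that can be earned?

1285

Order all 6 blocks by rate: Barley/first 20 > Oats/first 16 > Barley/second 12 > Oats/second 11 > Wheat/first 5 > Wheat/second 3.
Fill Barley first block (15 at 20) → 80 left.
Fill Oats first block (15 at 16) → 65 left.
Fill Barley second block (30 at 12) → 35 left.
35 remain; put them into Oats second at 11.
Total = 20×15 + 16×15 + 12×30 + 11×35 = 1285.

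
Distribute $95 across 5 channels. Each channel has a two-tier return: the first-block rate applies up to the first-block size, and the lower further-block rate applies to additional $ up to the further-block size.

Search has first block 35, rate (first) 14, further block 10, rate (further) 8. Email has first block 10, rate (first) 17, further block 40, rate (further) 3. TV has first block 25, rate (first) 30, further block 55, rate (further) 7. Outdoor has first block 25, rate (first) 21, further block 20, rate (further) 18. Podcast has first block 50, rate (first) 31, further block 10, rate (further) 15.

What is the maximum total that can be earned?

Rank every tier by rate: Podcast/first 31 > TV/first 30 > Outdoor/first 21 > Outdoor/second 18 > Email/first 17 > Podcast/second 15 > Search/first 14 > Search/second 8 > TV/second 7 > Email/second 3.
Podcast first at 31: fill all 50 ; 45 left.
TV first at 30: fill all 25 ; 20 left.
Outdoor first at 21: only 20 left, fill 20.
Total = 31×50 + 30×25 + 21×20 = 2720.

2720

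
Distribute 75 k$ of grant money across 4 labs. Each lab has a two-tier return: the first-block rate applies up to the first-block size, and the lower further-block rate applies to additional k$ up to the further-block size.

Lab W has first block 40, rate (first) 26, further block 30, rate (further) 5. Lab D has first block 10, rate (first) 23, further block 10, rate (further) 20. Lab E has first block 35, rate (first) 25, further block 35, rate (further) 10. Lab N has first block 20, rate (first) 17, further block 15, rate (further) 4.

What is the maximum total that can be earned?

Treat each block as its own option and order by rate: Lab W/tier1 26 > Lab E/tier1 25 > Lab D/tier1 23 > Lab D/tier2 20 > Lab N/tier1 17 > Lab E/tier2 10 > Lab W/tier2 5 > Lab N/tier2 4.
Lab W tier1 at 26: fill all 40 → 35 left.
Lab E tier1 at 25: fill all 35 → 0 left.
Total = 26×40 + 25×35 = 1915.

1915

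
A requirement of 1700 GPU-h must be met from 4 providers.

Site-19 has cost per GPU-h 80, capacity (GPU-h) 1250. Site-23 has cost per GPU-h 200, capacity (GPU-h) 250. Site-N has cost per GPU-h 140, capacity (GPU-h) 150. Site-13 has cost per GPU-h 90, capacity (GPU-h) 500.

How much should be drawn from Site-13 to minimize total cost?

450

Fill from the cheapest provider first.
Site-19 (80): use full 1250 → 450 GPU-h to go.
Site-13 (90): take the remaining 450 → done.
Site-N, Site-23: unused.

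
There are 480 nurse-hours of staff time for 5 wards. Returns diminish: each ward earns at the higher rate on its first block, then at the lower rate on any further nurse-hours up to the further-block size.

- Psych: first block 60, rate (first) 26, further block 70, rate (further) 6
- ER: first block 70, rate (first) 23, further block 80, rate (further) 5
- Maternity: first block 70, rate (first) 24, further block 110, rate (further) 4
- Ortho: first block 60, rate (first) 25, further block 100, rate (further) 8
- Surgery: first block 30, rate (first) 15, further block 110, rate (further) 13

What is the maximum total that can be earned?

Order all 10 blocks by rate: Psych/tier1 26 > Ortho/tier1 25 > Maternity/tier1 24 > ER/tier1 23 > Surgery/tier1 15 > Surgery/tier2 13 > Ortho/tier2 8 > Psych/tier2 6 > ER/tier2 5 > Maternity/tier2 4.
Psych tier1 at 26: fill all 60 ; 420 left.
Ortho tier1 at 25: fill all 60 ; 360 left.
Maternity/tier1 (24): +70 ; 290 left.
ER/tier1 (23): +70 ; 220 left.
Surgery/tier1 (15): +30 ; 190 left.
Surgery/tier2 (13): +110 ; 80 left.
Ortho/tier2: +80 of 100 at 8; pool empty.
Total = 26×60 + 25×60 + 24×70 + 23×70 + 15×30 + 13×110 + 8×80 = 8870.

8870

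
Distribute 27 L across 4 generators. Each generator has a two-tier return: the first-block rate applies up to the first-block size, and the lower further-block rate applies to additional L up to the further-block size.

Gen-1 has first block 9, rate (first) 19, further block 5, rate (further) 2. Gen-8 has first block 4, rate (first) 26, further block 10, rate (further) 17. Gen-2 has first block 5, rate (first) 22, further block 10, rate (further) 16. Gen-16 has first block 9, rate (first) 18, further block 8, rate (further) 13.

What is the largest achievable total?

Order all 8 blocks by rate: Gen-8/T1 26 > Gen-2/T1 22 > Gen-1/T1 19 > Gen-16/T1 18 > Gen-8/T2 17 > Gen-2/T2 16 > Gen-16/T2 13 > Gen-1/T2 2.
Gen-8/T1 (26): +4 → 23 left.
Fill Gen-2 T1 block (5 at 22) → 18 left.
Fill Gen-1 T1 block (9 at 19) → 9 left.
Fill Gen-16 T1 block (9 at 18) → 0 left.
Total = 26×4 + 22×5 + 19×9 + 18×9 = 547.

547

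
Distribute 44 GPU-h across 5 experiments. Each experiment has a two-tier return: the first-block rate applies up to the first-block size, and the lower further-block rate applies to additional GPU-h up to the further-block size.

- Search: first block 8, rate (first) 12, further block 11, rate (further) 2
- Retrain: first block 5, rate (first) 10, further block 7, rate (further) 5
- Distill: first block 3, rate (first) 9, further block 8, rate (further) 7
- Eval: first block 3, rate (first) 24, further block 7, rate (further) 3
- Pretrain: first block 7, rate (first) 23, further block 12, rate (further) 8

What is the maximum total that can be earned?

Rank every tier by rate: Eval/first 24 > Pretrain/first 23 > Search/first 12 > Retrain/first 10 > Distill/first 9 > Pretrain/second 8 > Distill/second 7 > Retrain/second 5 > Eval/second 3 > Search/second 2.
Fill Eval first block (3 at 24) ; 41 left.
Pretrain first at 23: fill all 7 ; 34 left.
Search/first (12): +8 ; 26 left.
Retrain first at 10: fill all 5 ; 21 left.
Distill/first (9): +3 ; 18 left.
Pretrain/second (8): +12 ; 6 left.
Distill/second: +6 of 8 at 7; pool empty.
Total = 24×3 + 23×7 + 12×8 + 10×5 + 9×3 + 8×12 + 7×6 = 544.

544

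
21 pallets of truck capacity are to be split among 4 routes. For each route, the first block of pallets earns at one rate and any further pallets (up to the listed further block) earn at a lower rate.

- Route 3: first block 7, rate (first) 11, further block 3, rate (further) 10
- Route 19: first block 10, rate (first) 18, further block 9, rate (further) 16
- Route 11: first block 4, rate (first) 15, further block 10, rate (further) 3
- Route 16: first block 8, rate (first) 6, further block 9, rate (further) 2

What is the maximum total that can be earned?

Treat each block as its own option and order by rate: Route 19/first 18 > Route 19/second 16 > Route 11/first 15 > Route 3/first 11 > Route 3/second 10 > Route 16/first 6 > Route 11/second 3 > Route 16/second 2.
Route 19 first at 18: fill all 10 → 11 left.
Fill Route 19 second block (9 at 16) → 2 left.
2 remain; put them into Route 11 first at 15.
Total = 18×10 + 16×9 + 15×2 = 354.

354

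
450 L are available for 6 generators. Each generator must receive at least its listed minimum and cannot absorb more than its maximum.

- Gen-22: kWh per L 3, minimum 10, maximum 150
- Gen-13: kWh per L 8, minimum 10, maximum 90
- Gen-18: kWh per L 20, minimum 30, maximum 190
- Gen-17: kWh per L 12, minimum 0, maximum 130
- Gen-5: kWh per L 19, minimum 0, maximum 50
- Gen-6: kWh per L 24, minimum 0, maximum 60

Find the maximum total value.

7860

Meeting every minimum uses 10+10+30+0+0+0 = 50 L, leaving 400.
Order the generators by kWh per L: Gen-6 24 > Gen-18 20 > Gen-5 19 > Gen-17 12 > Gen-13 8 > Gen-22 3.
Gen-6: +60 to 60 (cap) — 340 left.
Give Gen-18 160 more to hit its cap of 190 — 180 left.
Gen-5: +50 to 50 (cap) — 130 left.
Gen-17: +130 to 130 (cap) — 0 left.
Total = 3×10 + 8×10 + 20×190 + 12×130 + 19×50 + 24×60 = 7860.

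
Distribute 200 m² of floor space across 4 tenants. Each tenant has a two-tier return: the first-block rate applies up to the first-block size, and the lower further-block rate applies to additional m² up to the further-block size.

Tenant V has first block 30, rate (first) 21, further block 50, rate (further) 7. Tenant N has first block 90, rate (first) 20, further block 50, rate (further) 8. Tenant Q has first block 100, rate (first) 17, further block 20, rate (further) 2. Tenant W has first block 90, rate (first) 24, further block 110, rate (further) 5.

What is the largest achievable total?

4390

Order all 8 blocks by rate: Tenant W/tier1 24 > Tenant V/tier1 21 > Tenant N/tier1 20 > Tenant Q/tier1 17 > Tenant N/tier2 8 > Tenant V/tier2 7 > Tenant W/tier2 5 > Tenant Q/tier2 2.
Fill Tenant W tier1 block (90 at 24) → 110 left.
Tenant V/tier1 (21): +30 → 80 left.
80 remain; put them into Tenant N tier1 at 20.
Total = 24×90 + 21×30 + 20×80 = 4390.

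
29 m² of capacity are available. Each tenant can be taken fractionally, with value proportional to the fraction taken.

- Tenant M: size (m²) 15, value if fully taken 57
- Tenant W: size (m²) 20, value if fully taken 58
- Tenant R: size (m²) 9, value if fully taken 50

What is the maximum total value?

121.5

Best value per unit of size first: Tenant R 50/9≈5.56, Tenant M 57/15≈3.8, Tenant W 58/20≈2.9.
All 9 m² of Tenant R fit (value 50) ; 20 remain.
Tenant M: take in full, 15 m² for value 57 ; 5 left.
Fill the last 5 m² with part of Tenant W: 5/20 of it earns 14.5.
Total value = 121.5.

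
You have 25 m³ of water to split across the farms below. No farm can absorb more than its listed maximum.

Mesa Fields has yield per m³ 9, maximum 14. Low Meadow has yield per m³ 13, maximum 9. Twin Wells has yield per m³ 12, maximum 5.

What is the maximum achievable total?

Highest yield per m³ first: Low Meadow 13 > Twin Wells 12 > Mesa Fields 9.
Give Low Meadow 9 to hit its cap of 9 ; 16 left.
Give Twin Wells 5 to hit its cap of 5 ; 11 left.
Mesa Fields has room for 14 but only 11 remain, so it gets 11.
Total = 9×11 + 13×9 + 12×5 = 276.

276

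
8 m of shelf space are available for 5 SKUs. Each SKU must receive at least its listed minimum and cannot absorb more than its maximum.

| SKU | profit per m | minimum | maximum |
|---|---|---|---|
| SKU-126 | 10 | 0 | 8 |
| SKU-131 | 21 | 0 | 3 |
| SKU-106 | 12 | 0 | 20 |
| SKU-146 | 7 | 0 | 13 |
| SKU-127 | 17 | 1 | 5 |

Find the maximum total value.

148

Meeting every minimum uses 0+0+0+0+1 = 1 m, leaving 7.
Rank by profit per m: SKU-131 21 > SKU-127 17 > SKU-106 12 > SKU-126 10 > SKU-146 7.
SKU-131: +3 to 3 (cap) ; 4 left.
SKU-127 takes 4 more to reach its cap of 5 ; 0 left.
Total = 21×3 + 17×5 = 148.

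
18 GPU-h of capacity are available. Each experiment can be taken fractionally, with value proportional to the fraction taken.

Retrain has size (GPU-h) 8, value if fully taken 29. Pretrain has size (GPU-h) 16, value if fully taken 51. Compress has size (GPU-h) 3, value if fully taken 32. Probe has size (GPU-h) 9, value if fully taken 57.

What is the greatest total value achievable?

Sort by value density: Compress 32/3≈10.7, Probe 57/9≈6.33, Retrain 29/8≈3.62, Pretrain 51/16≈3.19.
All 3 GPU-h of Compress fit (value 32) → 15 remain.
Take all of Probe (9 GPU-h, value 57) → 6 GPU-h left.
Only 6 GPU-h remain; take 6/8 of Retrain for value 29×6/8 = 21.75.
Total value = 110.75.

110.75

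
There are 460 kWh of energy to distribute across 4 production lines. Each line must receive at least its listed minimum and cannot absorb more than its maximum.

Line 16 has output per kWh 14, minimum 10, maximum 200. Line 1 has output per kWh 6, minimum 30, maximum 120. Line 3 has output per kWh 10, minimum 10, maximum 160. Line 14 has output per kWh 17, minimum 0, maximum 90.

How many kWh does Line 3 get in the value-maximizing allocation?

140

Meeting every minimum uses 10+30+10+0 = 50 kWh, leaving 410.
Rank by output per kWh: Line 14 17 > Line 16 14 > Line 3 10 > Line 1 6.
Give Line 14 90 more to hit its cap of 90 ; 320 left.
Line 16: +190 to 200 (cap) ; 130 left.
Line 3 has room for 150 more but only 130 remain, so it gets 140.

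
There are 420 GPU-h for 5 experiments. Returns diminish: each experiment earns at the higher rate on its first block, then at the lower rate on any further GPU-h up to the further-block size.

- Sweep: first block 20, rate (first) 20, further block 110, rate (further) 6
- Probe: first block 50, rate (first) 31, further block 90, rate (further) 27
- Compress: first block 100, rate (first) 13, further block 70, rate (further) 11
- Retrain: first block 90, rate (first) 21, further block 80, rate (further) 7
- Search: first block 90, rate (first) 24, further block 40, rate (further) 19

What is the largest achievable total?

Treat each block as its own option and order by rate: Probe/T1 31 > Probe/T2 27 > Search/T1 24 > Retrain/T1 21 > Sweep/T1 20 > Search/T2 19 > Compress/T1 13 > Compress/T2 11 > Retrain/T2 7 > Sweep/T2 6.
Probe/T1 (31): +50 — 370 left.
Probe/T2 (27): +90 — 280 left.
Search/T1 (24): +90 — 190 left.
Fill Retrain T1 block (90 at 21) — 100 left.
Sweep/T1 (20): +20 — 80 left.
Fill Search T2 block (40 at 19) — 40 left.
Compress T1 at 13: only 40 left, fill 40.
Total = 31×50 + 27×90 + 24×90 + 21×90 + 20×20 + 19×40 + 13×40 = 9710.

9710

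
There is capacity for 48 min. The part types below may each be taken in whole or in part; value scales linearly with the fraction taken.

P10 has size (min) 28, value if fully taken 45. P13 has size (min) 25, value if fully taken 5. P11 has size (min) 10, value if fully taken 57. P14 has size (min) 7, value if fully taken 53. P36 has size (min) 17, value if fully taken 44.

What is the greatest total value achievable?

176.5

Sort by value density: P14 53/7≈7.57, P11 57/10≈5.7, P36 44/17≈2.59, P10 45/28≈1.61, P13 5/25≈0.2.
All 7 min of P14 fit (value 53) ; 41 remain.
All 10 min of P11 fit (value 57) ; 31 remain.
All 17 min of P36 fit (value 44) ; 14 remain.
14 min left: a 14/28 share of P10 gives 45×14/28 = 22.5.
Total value = 176.5.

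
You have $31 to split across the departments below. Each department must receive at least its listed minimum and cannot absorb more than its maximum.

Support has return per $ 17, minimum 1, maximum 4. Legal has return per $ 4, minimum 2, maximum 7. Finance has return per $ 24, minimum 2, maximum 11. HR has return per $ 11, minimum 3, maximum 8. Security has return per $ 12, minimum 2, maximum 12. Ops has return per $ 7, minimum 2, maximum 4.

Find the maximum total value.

495

Meeting every minimum uses 1+2+2+3+2+2 = 12 $, leaving 19.
Highest return per $ first: Finance 24 > Support 17 > Security 12 > HR 11 > Ops 7 > Legal 4.
Finance takes 9 more to reach its cap of 11 → 10 left.
Support takes 3 more to reach its cap of 4 → 7 left.
Only 7 left; Security takes them to reach 9.
Total = 17×4 + 4×2 + 24×11 + 11×3 + 12×9 + 7×2 = 495.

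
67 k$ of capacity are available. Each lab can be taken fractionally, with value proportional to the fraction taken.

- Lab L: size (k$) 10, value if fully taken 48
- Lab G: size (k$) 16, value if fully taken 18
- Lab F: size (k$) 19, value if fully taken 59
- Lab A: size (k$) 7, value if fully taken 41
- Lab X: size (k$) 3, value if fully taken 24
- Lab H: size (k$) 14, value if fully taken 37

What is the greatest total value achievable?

Best value per unit of size first: Lab X 24/3≈8, Lab A 41/7≈5.86, Lab L 48/10≈4.8, Lab F 59/19≈3.11, Lab H 37/14≈2.64, Lab G 18/16≈1.12.
Lab X: take in full, 3 k$ for value 24 ; 64 left.
All 7 k$ of Lab A fit (value 41) ; 57 remain.
Take all of Lab L (10 k$, value 48) ; 47 k$ left.
Lab F: take in full, 19 k$ for value 59 ; 28 left.
Lab H: take in full, 14 k$ for value 37 ; 14 left.
Only 14 k$ remain; take 14/16 of Lab G for value 18×14/16 = 15.75.
Total value = 224.75.

224.75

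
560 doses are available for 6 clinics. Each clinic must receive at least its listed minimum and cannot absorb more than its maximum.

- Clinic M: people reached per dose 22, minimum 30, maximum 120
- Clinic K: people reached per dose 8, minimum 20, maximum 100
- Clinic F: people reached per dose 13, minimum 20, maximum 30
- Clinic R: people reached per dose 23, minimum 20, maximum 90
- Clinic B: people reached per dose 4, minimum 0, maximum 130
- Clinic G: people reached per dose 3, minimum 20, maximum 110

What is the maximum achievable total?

Meeting every minimum uses 30+20+20+20+0+20 = 110 doses, leaving 450.
Rank by people reached per dose: Clinic R 23 > Clinic M 22 > Clinic F 13 > Clinic K 8 > Clinic B 4 > Clinic G 3.
Clinic R takes 70 more to reach its cap of 90 — 380 left.
Clinic M takes 90 more to reach its cap of 120 — 290 left.
Clinic F takes 10 more to reach its cap of 30 — 280 left.
Clinic K: +80 to 100 (cap) — 200 left.
Give Clinic B 130 more to hit its cap of 130 — 70 left.
Clinic G: +70 (room for 90) → 90. Pool exhausted.
Total = 22×120 + 8×100 + 13×30 + 23×90 + 4×130 + 3×90 = 6690.

6690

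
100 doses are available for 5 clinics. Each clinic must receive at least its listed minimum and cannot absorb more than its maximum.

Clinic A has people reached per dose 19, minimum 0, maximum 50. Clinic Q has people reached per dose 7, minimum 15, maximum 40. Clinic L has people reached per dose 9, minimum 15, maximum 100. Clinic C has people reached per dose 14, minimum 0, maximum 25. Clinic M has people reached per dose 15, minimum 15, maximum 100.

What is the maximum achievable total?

1490

Meeting every minimum uses 0+15+15+0+15 = 45 doses, leaving 55.
Order the clinics by people reached per dose: Clinic A 19 > Clinic M 15 > Clinic C 14 > Clinic L 9 > Clinic Q 7.
Clinic A: +50 to 50 (cap) — 5 left.
Clinic M has room for 85 more but only 5 remain, so it gets 20.
Total = 19×50 + 7×15 + 9×15 + 15×20 = 1490.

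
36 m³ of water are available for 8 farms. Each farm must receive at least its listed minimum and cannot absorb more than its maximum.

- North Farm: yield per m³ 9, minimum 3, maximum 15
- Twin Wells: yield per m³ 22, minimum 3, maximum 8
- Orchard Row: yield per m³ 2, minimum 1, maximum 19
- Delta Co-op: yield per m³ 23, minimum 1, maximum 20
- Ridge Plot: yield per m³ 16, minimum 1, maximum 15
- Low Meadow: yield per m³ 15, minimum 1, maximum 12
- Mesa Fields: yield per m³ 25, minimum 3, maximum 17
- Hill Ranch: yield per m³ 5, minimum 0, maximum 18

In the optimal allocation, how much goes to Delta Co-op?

10

Meeting every minimum uses 3+3+1+1+1+1+3+0 = 13 m³, leaving 23.
Rank by yield per m³: Mesa Fields 25 > Delta Co-op 23 > Twin Wells 22 > Ridge Plot 16 > Low Meadow 15 > North Farm 9 > Hill Ranch 5 > Orchard Row 2.
Give Mesa Fields 14 more to hit its cap of 17 → 9 left.
Delta Co-op: +9 (room for 19) → 10. Pool exhausted.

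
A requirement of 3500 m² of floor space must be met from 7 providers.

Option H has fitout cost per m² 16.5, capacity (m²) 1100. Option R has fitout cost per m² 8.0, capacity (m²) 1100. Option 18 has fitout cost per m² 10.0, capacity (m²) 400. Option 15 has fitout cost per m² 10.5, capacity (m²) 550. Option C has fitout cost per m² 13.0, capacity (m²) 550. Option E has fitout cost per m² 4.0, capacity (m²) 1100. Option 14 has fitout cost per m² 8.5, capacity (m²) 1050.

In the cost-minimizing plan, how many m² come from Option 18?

250

Cheapest first:
Take 1100 from Option E at 4.0 → need 2400 more.
Option R at 8.0: take all 1100 m² → 1300 still needed.
Take 1050 from Option 14 at 8.5 → need 250 more.
Take 250 from Option 18 at 10.0 to finish.
Option 15, Option C, Option H: unused.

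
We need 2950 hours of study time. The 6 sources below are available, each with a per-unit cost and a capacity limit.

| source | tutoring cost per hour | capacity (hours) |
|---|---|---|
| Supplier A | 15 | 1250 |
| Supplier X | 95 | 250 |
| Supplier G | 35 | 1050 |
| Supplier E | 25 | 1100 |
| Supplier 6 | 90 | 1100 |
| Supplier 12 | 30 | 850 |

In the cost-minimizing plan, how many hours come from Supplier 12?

Cheapest first:
Supplier A at 15: take all 1250 hours → 1700 still needed.
Supplier E at 25: take all 1100 hours → 600 still needed.
Supplier 12 at 30: take 600 of its 850 → requirement met.
Supplier G, Supplier 6, Supplier X: unused.

600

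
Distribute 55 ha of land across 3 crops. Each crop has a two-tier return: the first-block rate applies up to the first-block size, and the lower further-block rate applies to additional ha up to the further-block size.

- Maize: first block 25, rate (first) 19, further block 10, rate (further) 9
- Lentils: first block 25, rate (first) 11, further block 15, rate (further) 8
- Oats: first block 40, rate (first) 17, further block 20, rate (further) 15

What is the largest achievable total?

Rank every tier by rate: Maize/tier1 19 > Oats/tier1 17 > Oats/tier2 15 > Lentils/tier1 11 > Maize/tier2 9 > Lentils/tier2 8.
Fill Maize tier1 block (25 at 19) ; 30 left.
Oats tier1 at 17: only 30 left, fill 30.
Total = 19×25 + 17×30 = 985.

985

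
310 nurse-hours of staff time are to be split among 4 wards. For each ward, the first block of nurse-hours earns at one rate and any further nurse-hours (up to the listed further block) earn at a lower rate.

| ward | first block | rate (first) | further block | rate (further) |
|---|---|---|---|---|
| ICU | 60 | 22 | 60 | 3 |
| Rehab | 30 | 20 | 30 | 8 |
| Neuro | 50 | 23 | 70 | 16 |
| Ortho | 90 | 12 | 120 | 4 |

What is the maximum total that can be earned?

Treat each block as its own option and order by rate: Neuro/T1 23 > ICU/T1 22 > Rehab/T1 20 > Neuro/T2 16 > Ortho/T1 12 > Rehab/T2 8 > Ortho/T2 4 > ICU/T2 3.
Fill Neuro T1 block (50 at 23) ; 260 left.
Fill ICU T1 block (60 at 22) ; 200 left.
Fill Rehab T1 block (30 at 20) ; 170 left.
Neuro/T2 (16): +70 ; 100 left.
Ortho/T1 (12): +90 ; 10 left.
10 remain; put them into Rehab T2 at 8.
Total = 23×50 + 22×60 + 20×30 + 16×70 + 12×90 + 8×10 = 5350.

5350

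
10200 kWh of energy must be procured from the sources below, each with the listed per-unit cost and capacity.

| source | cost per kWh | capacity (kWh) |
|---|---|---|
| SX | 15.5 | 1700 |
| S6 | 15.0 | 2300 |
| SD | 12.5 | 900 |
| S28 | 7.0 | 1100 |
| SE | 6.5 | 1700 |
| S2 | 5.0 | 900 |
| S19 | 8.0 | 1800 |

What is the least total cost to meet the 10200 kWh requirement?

106650

Fill from the cheapest source first.
S2 at 5.0: take all 900 kWh → 9300 still needed.
Take 1700 from SE at 6.5 → need 7600 more.
S28 (7.0): use full 1100 → 6500 kWh to go.
Take 1800 from S19 at 8.0 → need 4700 more.
SD (12.5): use full 900 → 3800 kWh to go.
Take 2300 from S6 at 15.0 → need 1500 more.
SX at 15.5: take 1500 of its 1700 → requirement met.
Cost = 900×5.0 + 1700×6.5 + 1100×7.0 + 1800×8.0 + 900×12.5 + 2300×15.0 + 1500×15.5 = 106650.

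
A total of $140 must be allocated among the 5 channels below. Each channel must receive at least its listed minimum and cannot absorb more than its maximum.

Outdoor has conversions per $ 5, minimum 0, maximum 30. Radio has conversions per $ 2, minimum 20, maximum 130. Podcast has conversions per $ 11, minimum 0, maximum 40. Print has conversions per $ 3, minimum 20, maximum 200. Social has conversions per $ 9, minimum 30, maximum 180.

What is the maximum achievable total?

1080

Meeting every minimum uses 0+20+0+20+30 = 70 $, leaving 70.
Rank by conversions per $: Podcast 11 > Social 9 > Outdoor 5 > Print 3 > Radio 2.
Podcast: +40 to 40 (cap) ; 30 left.
Only 30 left; Social takes them to reach 60.
Total = 2×20 + 11×40 + 3×20 + 9×60 = 1080.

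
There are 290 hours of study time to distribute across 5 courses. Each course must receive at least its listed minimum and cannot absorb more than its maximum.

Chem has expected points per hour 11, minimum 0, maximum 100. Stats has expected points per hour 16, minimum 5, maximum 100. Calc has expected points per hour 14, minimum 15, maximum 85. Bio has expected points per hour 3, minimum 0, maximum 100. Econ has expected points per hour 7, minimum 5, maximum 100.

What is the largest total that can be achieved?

3925

Meeting every minimum uses 0+5+15+0+5 = 25 hours, leaving 265.
Order the courses by expected points per hour: Stats 16 > Calc 14 > Chem 11 > Econ 7 > Bio 3.
Stats takes 95 more to reach its cap of 100 — 170 left.
Calc takes 70 more to reach its cap of 85 — 100 left.
Give Chem 100 more to hit its cap of 100 — 0 left.
Total = 11×100 + 16×100 + 14×85 + 7×5 = 3925.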